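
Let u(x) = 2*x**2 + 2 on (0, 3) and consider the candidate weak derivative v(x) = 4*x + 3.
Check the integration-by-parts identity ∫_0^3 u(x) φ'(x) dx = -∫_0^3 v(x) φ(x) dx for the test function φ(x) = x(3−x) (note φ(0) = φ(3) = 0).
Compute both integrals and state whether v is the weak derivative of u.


LHS = -27, RHS = -81/2. No, v is not the weak derivative of u.

u(x) = 2*x**2 + 2, classical derivative u'(x) = 4*x.
φ(x) = x(3−x), so φ'(x) = 3 - 2*x.
Note φ(0) = φ(3) = 0, so the boundary term u·φ vanishes.
LHS = ∫_0^3 u(x) φ'(x) dx = ∫_0^3 (-4*x^3 + 6*x^2 - 4*x + 6) dx. Term by term:
  ∫_0^3 -4*x^3 dx = -81;  ∫_0^3 6*x^2 dx = 54;  ∫_0^3 -4*x dx = -18;
  ∫_0^3 6 dx = 18.
Sum: -81 + 54 − 18 + 18 = -27.
So LHS = -27.
∫_0^3 v(x) φ(x) dx = ∫_0^3 (-4*x^3 + 9*x^2 + 9*x) dx. Term by term:
  ∫_0^3 -4*x^3 dx = -81;  ∫_0^3 9*x^2 dx = 81;  ∫_0^3 9*x dx = 81/2.
Sum: -81 + 81 + 81/2 = 81/2.
So RHS = -∫_0^3 v(x) φ(x) dx = -81/2.
LHS − RHS = 27/2 ≠ 0, so the identity fails.
(For a valid weak derivative the identity must hold for EVERY test function, in particular this one. The failure shows v is NOT the weak derivative of u.)
Correct weak derivative would be u'(x) = 4*x.


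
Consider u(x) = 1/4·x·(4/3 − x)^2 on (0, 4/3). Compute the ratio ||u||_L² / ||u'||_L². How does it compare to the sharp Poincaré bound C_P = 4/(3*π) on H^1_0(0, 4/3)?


||u||_L² / ||u'||_L² = 2*sqrt(14)/21 < C_P = 4/(3*π).

u(x) = 1/4·x·(4/3 − x)^2, so u'(x) = (3*x - 4)*(9*x - 4)/36.
u(x) = 1/4·x·(4/3 − x)^2 vanishes at x = 0 and x = 4/3, so u ∈ H^1_0(0, 4/3). Differentiate via the product rule and integrate the resulting polynomials term by term.
  ∫_0^4/3 u² dx = ∫_0^4/3 (x^6/16 - x^5/3 + 2*x^4/3 - 16*x^3/27 + 16*x^2/81) dx. Term by term:
    ∫_0^4/3 x^6/16 dx = 1024/15309;  ∫_0^4/3 -x^5/3 dx = -2048/6561;  ∫_0^4/3 2*x^4/3 dx = 2048/3645;
    ∫_0^4/3 -16*x^3/27 dx = -1024/2187;  ∫_0^4/3 16*x^2/81 dx = 1024/6561.
  Sum: 1024/15309 − 2048/6561 + 2048/3645 − 1024/2187 + 1024/6561 = 1024/229635.
  ∫_0^4/3 (u')² dx = ∫_0^4/3 (9*x^4/16 - 2*x^3 + 22*x^2/9 - 32*x/27 + 16/81) dx. Term by term:
    ∫_0^4/3 9*x^4/16 dx = 64/135;  ∫_0^4/3 -2*x^3 dx = -128/81;  ∫_0^4/3 22*x^2/9 dx = 1408/729;
    ∫_0^4/3 -32*x/27 dx = -256/243;  ∫_0^4/3 16/81 dx = 64/243.
  Sum: 64/135 − 128/81 + 1408/729 − 256/243 + 64/243 = 128/3645.
∫_0^4/3 u² dx = 1024/229635, so ||u||_L² = 32*sqrt(35)/2835.
∫_0^4/3 (u')² dx = 128/3645, so ||u'||_L² = 8*sqrt(10)/135.
Ratio ||u||_L² / ||u'||_L² = 2*sqrt(14)/21.
Sharp Poincaré constant on H^1_0(0, 4/3) is C_P = L/π = 4/(3*π), achieved by sin(3*π/4·x).
A polynomial bump cannot attain the sharp Poincaré constant (only the first sine eigenfunction does), so the ratio is strictly less than C_P, consistent with ||u||_L² ≤ C_P ||u'||_L².


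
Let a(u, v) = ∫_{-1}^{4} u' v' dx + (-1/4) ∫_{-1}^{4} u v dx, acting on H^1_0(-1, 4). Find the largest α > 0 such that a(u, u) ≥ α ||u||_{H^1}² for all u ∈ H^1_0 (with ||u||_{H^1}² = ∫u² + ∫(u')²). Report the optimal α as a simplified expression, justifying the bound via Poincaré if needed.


α = (-25/4 + π^2)/(π^2 + 25)

Coercivity of a(·,·) on H^1_0(-1, 4) means a(u, u) ≥ α ||u||_{H^1}² for every u ∈ H^1_0.
The interval has length L = 5, and Poincaré/coercivity depend only on L. Here a(u, u) = ∫(u')² + (-1/4)·∫u².
Here c = -1/4 < 0 with |c| < (π/L)² = π^2/25, so coercivity still holds. The condition a(u,u) ≥ α||u||_{H^1}² reads (1−α)∫(u')² ≥ (α−c)∫u². Any admissible α is ≤ 1 (rapidly oscillating u have ∫u²/∫(u')² → 0), and α = 1 would force 0 ≥ (1−c)∫u², impossible since c < 1; so 1−α > 0. By the sharp Poincaré inequality on H^1_0 of an interval of length L, ∫(u')² ≥ (π/L)²∫u² with equality for the first sine mode sin(π(x−x₀)/L) (x₀ the left endpoint), so the inequality holds for all u iff (1−α)(π/L)² ≥ α − c, i.e. α ≤ ((π/L)² + c)/((π/L)² + 1) = (1 + c(L/π)²)/(1 + (L/π)²). (Direct route, valid since c ≤ 0: Poincaré gives c∫u² ≥ c(L/π)²∫(u')², so a(u,u) ≥ (1 + c(L/π)²)∫(u')², while ||u||_{H^1}² ≤ (1 + (L/π)²)∫(u')²; dividing yields the same α.) With (π/L)² = π^2/25 and c = -1/4, the largest admissible constant is α = ((π/L)² + c)/((π/L)² + 1).
Simplifying, α = (-25/4 + π^2)/(π^2 + 25).


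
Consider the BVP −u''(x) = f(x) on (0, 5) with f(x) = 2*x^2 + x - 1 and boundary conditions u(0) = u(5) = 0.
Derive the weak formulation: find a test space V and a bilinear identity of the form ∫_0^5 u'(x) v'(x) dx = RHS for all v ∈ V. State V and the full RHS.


V = H^1_0(0, 5) (so v(0) = v(5) = 0); weak form: ∫_0^5 u'v' dx = ∫_0^5 (2*x^2 + x - 1) v dx for all v ∈ V.

Multiply both sides by a test function v and integrate from 0 to 5:
  ∫_0^5 −u''(x) v(x) dx = ∫_0^5 f(x) v(x) dx.
Integrate the LHS by parts once:
  ∫_0^5 −u'' v dx = −[u'(x) v(x)]_0^5 + ∫_0^5 u'(x) v'(x) dx.
Thus ∫_0^5 u'(x) v'(x) dx = ∫_0^5 f(x) v(x) dx + [u'(x) v(x)]_0^5.
Choose V so that boundary terms are either known or forced to vanish.
u is Dirichlet: u(0) = u(5) = 0. Let V = H^1_0(0, 5); then v(0) = v(5) = 0, and [u' v]_0^5 = 0.
Weak formulation: find u (satisfying any essential BC) such that ∫_0^5 u'(x) v'(x) dx = ∫_0^5 f v dx for all v ∈ V.
Substituting f(x) = 2*x^2 + x - 1, the right-hand side is ∫_0^5 (2*x^2 + x - 1) v dx.


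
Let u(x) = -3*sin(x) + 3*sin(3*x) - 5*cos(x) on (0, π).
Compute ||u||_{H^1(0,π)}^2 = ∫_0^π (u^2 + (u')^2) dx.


||u||_{H^1(0,π)}^2 = 79*π

u'(x) = 5*sin(x) - 3*cos(x) + 9*cos(3*x).
Expand u² and (u')² and integrate term by term on (0, π), using: for integers n ≥ 1, ∫_0^π sin²(nx) dx = ∫_0^π cos²(nx) dx = π/2; for n ≠ n', ∫_0^π sin(nx)sin(n'x) dx = ∫_0^π cos(nx)cos(n'x) dx = 0; and by product-to-sum, ∫_0^π sin(nx)cos(n'x) dx = ½∫_0^π [sin((n+n')x) + sin((n−n')x)] dx, which is 0 when n+n' is even and 2n/(n²−n'²) when n+n' is odd (it need not vanish on (0, π)).
  u² squared terms: (-5)²·∫cos(x)² dx = 25·π/2 = 25*π/2;  (-3)²·∫sin(x)² dx = 9·π/2 = 9*π/2;  (3)²·∫sin(3x)² dx = 9·π/2 = 9*π/2.
  u² cross terms: 2·(-5)·(-3)·∫cos(x)·sin(x) dx = 30·(0) = 0;  2·(-5)·(3)·∫cos(x)·sin(3x) dx = -30·(0) = 0;  2·(-3)·(3)·∫sin(x)·sin(3x) dx = -18·(0) = 0.
  So ∫_0^π u² dx = 25*π/2 + 9*π/2 + 9*π/2 + 0 + 0 + 0 = 43*π/2.
  (u')² squared terms: (-3)²·∫cos(x)² dx = 9·π/2 = 9*π/2;  (5)²·∫sin(x)² dx = 25·π/2 = 25*π/2;  (9)²·∫cos(3x)² dx = 81·π/2 = 81*π/2.
  (u')² cross terms: 2·(-3)·(5)·∫cos(x)·sin(x) dx = -30·(0) = 0;  2·(-3)·(9)·∫cos(x)·cos(3x) dx = -54·(0) = 0;  2·(5)·(9)·∫sin(x)·cos(3x) dx = 90·(0) = 0.
  So ∫_0^π (u')² dx = 9*π/2 + 25*π/2 + 81*π/2 + 0 + 0 + 0 = 115*π/2.
||u||_{H^1}^2 = (43*π/2) + (115*π/2) = 79*π.


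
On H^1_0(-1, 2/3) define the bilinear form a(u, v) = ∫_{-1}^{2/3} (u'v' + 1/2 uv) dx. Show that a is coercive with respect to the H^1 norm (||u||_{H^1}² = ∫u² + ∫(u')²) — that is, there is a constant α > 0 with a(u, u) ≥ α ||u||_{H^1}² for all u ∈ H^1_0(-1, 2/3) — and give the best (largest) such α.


α = (25 + 18*π^2)/(2*(25 + 9*π^2))

Coercivity of a(·,·) on H^1_0(-1, 2/3) means a(u, u) ≥ α ||u||_{H^1}² for every u ∈ H^1_0.
The interval has length L = 5/3, and Poincaré/coercivity depend only on L. Here a(u, u) = ∫(u')² + (1/2)·∫u².
Here 0 < c = 1/2 < 1. The condition a(u,u) ≥ α||u||_{H^1}² reads (1−α)∫(u')² ≥ (α−c)∫u². Any admissible α is ≤ 1 (rapidly oscillating u have ∫u²/∫(u')² → 0), and α = 1 would force 0 ≥ (1−c)∫u², impossible since c < 1; so 1−α > 0. By the sharp Poincaré inequality on H^1_0 of an interval of length L, ∫(u')² ≥ (π/L)²∫u² with equality for the first sine mode sin(π(x−x₀)/L) (x₀ the left endpoint), so the inequality holds for all u iff (1−α)(π/L)² ≥ α − c, i.e. α ≤ ((π/L)² + c)/((π/L)² + 1) = (1 + c(L/π)²)/(1 + (L/π)²). With (π/L)² = 9*π^2/25 and c = 1/2, the largest admissible constant is α = ((π/L)² + c)/((π/L)² + 1).
Simplifying, α = (25 + 18*π^2)/(2*(25 + 9*π^2)).


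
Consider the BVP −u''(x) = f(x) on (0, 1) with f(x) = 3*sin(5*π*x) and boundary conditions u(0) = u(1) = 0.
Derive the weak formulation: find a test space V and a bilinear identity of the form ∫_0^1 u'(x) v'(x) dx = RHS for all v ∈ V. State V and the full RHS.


V = H^1_0(0, 1) (so v(0) = v(1) = 0); weak form: ∫_0^1 u'v' dx = ∫_0^1 (3*sin(5*π*x)) v dx for all v ∈ V.

Multiply both sides by a test function v and integrate from 0 to 1:
  ∫_0^1 −u''(x) v(x) dx = ∫_0^1 f(x) v(x) dx.
Integrate the LHS by parts once:
  ∫_0^1 −u'' v dx = −[u'(x) v(x)]_0^1 + ∫_0^1 u'(x) v'(x) dx.
Thus ∫_0^1 u'(x) v'(x) dx = ∫_0^1 f(x) v(x) dx + [u'(x) v(x)]_0^1.
Choose V so that boundary terms are either known or forced to vanish.
u is Dirichlet: u(0) = u(1) = 0. Let V = H^1_0(0, 1); then v(0) = v(1) = 0, and [u' v]_0^1 = 0.
Weak formulation: find u (satisfying any essential BC) such that ∫_0^1 u'(x) v'(x) dx = ∫_0^1 f v dx for all v ∈ V.
Substituting f(x) = 3*sin(5*π*x), the right-hand side is ∫_0^1 (3*sin(5*π*x)) v dx.


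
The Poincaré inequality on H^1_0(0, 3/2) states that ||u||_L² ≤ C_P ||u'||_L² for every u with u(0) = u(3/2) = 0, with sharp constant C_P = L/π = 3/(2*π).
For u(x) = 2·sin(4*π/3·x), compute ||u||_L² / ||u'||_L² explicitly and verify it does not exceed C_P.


||u||_L² / ||u'||_L² = 3/(4*π) < C_P = 3/(2*π).

u(x) = 2·sin(4*π/3·x), so u'(x) = 8*π*cos(4*π*x/3)/3.
Writing u(x) = A·sin(kπx/L) with A = 2 and k = 2, use ∫_0^L sin²(kπx/L) dx = L/2 and ∫_0^L cos²(kπx/L) dx = L/2.
u² = 4·sin²(4*π/3·x) and (u')² = 64*π^2/9·cos²(4*π/3·x), and each of sin², cos² integrates to L/2 = 3/4 over (0, 3/2).
∫_0^3/2 u² dx = 3, so ||u||_L² = sqrt(3).
∫_0^3/2 (u')² dx = 16*π^2/3, so ||u'||_L² = 4*sqrt(3)*π/3.
Ratio ||u||_L² / ||u'||_L² = 3/(4*π).
Sharp Poincaré constant on H^1_0(0, 3/2) is C_P = L/π = 3/(2*π), achieved by sin(2*π/3·x).
This is the k = 2 harmonic; the ratio L/(kπ) is strictly less than C_P = L/π, consistent with the sharp inequality ||u||_L² ≤ C_P ||u'||_L².


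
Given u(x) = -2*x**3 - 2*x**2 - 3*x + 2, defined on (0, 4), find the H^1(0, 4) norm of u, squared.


||u||_{H^1}^2 = 1052796/35

The H^1 norm (squared) on an interval (0, L) is
  ||u||_{H^1}^2 = ∫_0^L u(x)^2 dx + ∫_0^L u'(x)^2 dx.
Compute u'(x) = -6*x**2 - 4*x - 3.
Then u(x)^2 = 4*x**6 + 8*x**5 + 16*x**4 + 4*x**3 + x**2 - 12*x + 4 and u'(x)^2 = 36*x**4 + 48*x**3 + 52*x**2 + 24*x + 9.
Integrate each monomial from 0 to 4 using ∫_0^4 c·x^n dx = c·4^(n+1)/(n+1):
  ∫_0^4 u(x)^2 dx = ∫_0^4 (4*x^6 + 8*x^5 + 16*x^4 + 4*x^3 + x^2 - 12*x + 4) dx. Term by term:
    ∫_0^4 4*x^6 dx = 65536/7;  ∫_0^4 8*x^5 dx = 16384/3;  ∫_0^4 16*x^4 dx = 16384/5;
    ∫_0^4 4*x^3 dx = 256;  ∫_0^4 x^2 dx = 64/3;  ∫_0^4 -12*x dx = -96;
    ∫_0^4 4 dx = 16.
  Sum: 65536/7 + 16384/3 + 16384/5 + 256 + 64/3 − 96 + 16 = 1921264/105.
  ∫_0^4 u'(x)^2 dx = ∫_0^4 (36*x^4 + 48*x^3 + 52*x^2 + 24*x + 9) dx. Term by term:
    ∫_0^4 36*x^4 dx = 36864/5;  ∫_0^4 48*x^3 dx = 3072;  ∫_0^4 52*x^2 dx = 3328/3;
    ∫_0^4 24*x dx = 192;  ∫_0^4 9 dx = 36.
  Sum: 36864/5 + 3072 + 3328/3 + 192 + 36 = 176732/15.
Adding: ||u||_{H^1}^2 = 1921264/105 + 176732/15 = 1052796/35.


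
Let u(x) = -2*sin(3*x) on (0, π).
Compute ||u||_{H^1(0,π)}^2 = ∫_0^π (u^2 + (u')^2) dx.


||u||_{H^1(0,π)}^2 = 20*π

u'(x) = -6*cos(3*x).
Expand u² and (u')² and integrate term by term on (0, π), using: for integers n ≥ 1, ∫_0^π sin²(nx) dx = ∫_0^π cos²(nx) dx = π/2; for n ≠ n', ∫_0^π sin(nx)sin(n'x) dx = ∫_0^π cos(nx)cos(n'x) dx = 0; and by product-to-sum, ∫_0^π sin(nx)cos(n'x) dx = ½∫_0^π [sin((n+n')x) + sin((n−n')x)] dx, which is 0 when n+n' is even and 2n/(n²−n'²) when n+n' is odd (it need not vanish on (0, π)).
  u² squared terms: (-2)²·∫sin(3x)² dx = 4·π/2 = 2*π.
  So ∫_0^π u² dx = 2*π.
  (u')² squared terms: (-6)²·∫cos(3x)² dx = 36·π/2 = 18*π.
  So ∫_0^π (u')² dx = 18*π.
||u||_{H^1}^2 = (2*π) + (18*π) = 20*π.


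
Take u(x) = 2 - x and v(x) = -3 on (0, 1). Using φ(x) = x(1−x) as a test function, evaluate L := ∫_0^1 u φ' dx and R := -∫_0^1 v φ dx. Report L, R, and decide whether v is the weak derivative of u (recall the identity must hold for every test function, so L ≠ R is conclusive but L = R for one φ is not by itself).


LHS = 1/6, RHS = 1/2. No, v is not the weak derivative of u.

u(x) = 2 - x, classical derivative u'(x) = -1.
φ(x) = x(1−x), so φ'(x) = 1 - 2*x.
Note φ(0) = φ(1) = 0, so the boundary term u·φ vanishes.
LHS = ∫_0^1 u(x) φ'(x) dx = ∫_0^1 (2*x^2 - 5*x + 2) dx. Term by term:
  ∫_0^1 2*x^2 dx = 2/3;  ∫_0^1 -5*x dx = -5/2;  ∫_0^1 2 dx = 2.
Sum: 2/3 − 5/2 + 2 = 1/6.
So LHS = 1/6.
∫_0^1 v(x) φ(x) dx = ∫_0^1 (3*x^2 - 3*x) dx. Term by term:
  ∫_0^1 3*x^2 dx = 1;  ∫_0^1 -3*x dx = -3/2.
Sum: 1 − 3/2 = -1/2.
So RHS = -∫_0^1 v(x) φ(x) dx = 1/2.
LHS − RHS = -1/3 ≠ 0, so the identity fails.
(For a valid weak derivative the identity must hold for EVERY test function, in particular this one. The failure shows v is NOT the weak derivative of u.)
Correct weak derivative would be u'(x) = -1.


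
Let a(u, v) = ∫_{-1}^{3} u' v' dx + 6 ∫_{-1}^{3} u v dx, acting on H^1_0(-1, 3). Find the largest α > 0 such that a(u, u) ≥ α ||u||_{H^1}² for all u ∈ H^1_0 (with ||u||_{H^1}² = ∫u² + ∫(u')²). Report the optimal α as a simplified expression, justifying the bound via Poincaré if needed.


α = 1

Coercivity of a(·,·) on H^1_0(-1, 3) means a(u, u) ≥ α ||u||_{H^1}² for every u ∈ H^1_0.
The interval has length L = 4, and Poincaré/coercivity depend only on L. Here a(u, u) = ∫(u')² + (6)·∫u².
Here c = 6 ≥ 1, so a(u,u) = ∫(u')² + c∫u² ≥ ∫(u')² + ∫u² = ||u||_{H^1}², i.e. α = 1 works. No larger α is possible: a(u,u) ≥ α||u||_{H^1}² means (1−α)∫(u')² ≥ (α−c)∫u², and for the modes u_n = sin(nπ(x−x₀)/L) (x₀ the left endpoint) one has ∫u_n²/∫(u_n')² = (L/(nπ))² → 0, so a(u_n,u_n)/||u_n||_{H^1}² → 1. Hence the optimal constant is α = 1.
Therefore α = 1.


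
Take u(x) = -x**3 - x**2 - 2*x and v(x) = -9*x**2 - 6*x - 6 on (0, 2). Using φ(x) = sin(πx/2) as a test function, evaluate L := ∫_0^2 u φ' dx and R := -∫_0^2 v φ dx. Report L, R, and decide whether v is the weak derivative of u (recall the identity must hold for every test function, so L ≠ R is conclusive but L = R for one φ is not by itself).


LHS = -96/π^3 + 40/π, RHS = -288/π^3 + 120/π. No, v is not the weak derivative of u.

u(x) = -x**3 - x**2 - 2*x, classical derivative u'(x) = -3*x**2 - 2*x - 2.
φ(x) = sin(πx/2), so φ'(x) = π*cos(π*x/2)/2.
Note φ(0) = φ(2) = 0, so the boundary term u·φ vanishes.
LHS = ∫_0^2 u(x) φ'(x) dx = ∫_0^2 (-π*x^3*cos(π*x/2)/2 - π*x^2*cos(π*x/2)/2 - π*x*cos(π*x/2)) dx. Term by term:
  ∫_0^2 -π*x*cos(π*x/2) dx = 8/π;  ∫_0^2 -π*x^2*cos(π*x/2)/2 dx = 8/π;  ∫_0^2 -π*x^3*cos(π*x/2)/2 dx = -96/π^3 + 24/π.
Sum: 8/π + 8/π + -96/π^3 + 24/π = -96/π^3 + 40/π.
So LHS = -96/π^3 + 40/π.
∫_0^2 v(x) φ(x) dx = ∫_0^2 (-9*x^2*sin(π*x/2) - 6*x*sin(π*x/2) - 6*sin(π*x/2)) dx. Term by term:
  ∫_0^2 -6*sin(π*x/2) dx = -24/π;  ∫_0^2 -9*x^2*sin(π*x/2) dx = -72/π + 288/π^3;  ∫_0^2 -6*x*sin(π*x/2) dx = -24/π.
Sum: -24/π + -72/π + 288/π^3 − 24/π = -120/π + 288/π^3.
So RHS = -∫_0^2 v(x) φ(x) dx = -288/π^3 + 120/π.
LHS − RHS = -80/π + 192/π^3 ≠ 0, so the identity fails.
(For a valid weak derivative the identity must hold for EVERY test function, in particular this one. The failure shows v is NOT the weak derivative of u.)
Correct weak derivative would be u'(x) = -3*x**2 - 2*x - 2.


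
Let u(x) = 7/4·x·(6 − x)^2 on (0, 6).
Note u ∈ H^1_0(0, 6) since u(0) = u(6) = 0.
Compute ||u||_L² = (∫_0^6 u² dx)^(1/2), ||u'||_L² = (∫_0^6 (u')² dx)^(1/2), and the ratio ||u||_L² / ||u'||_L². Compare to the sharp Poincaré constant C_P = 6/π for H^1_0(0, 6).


||u||_L² / ||u'||_L² = 3*sqrt(14)/7 < C_P = 6/π.

u(x) = 7/4·x·(6 − x)^2, so u'(x) = 21*(x - 6)*(x - 2)/4.
u(x) = 7/4·x·(6 − x)^2 vanishes at x = 0 and x = 6, so u ∈ H^1_0(0, 6). Differentiate via the product rule and integrate the resulting polynomials term by term.
  ∫_0^6 u² dx = ∫_0^6 (49*x^6/16 - 147*x^5/2 + 1323*x^4/2 - 2646*x^3 + 3969*x^2) dx. Term by term:
    ∫_0^6 49*x^6/16 dx = 122472;  ∫_0^6 -147*x^5/2 dx = -571536;  ∫_0^6 1323*x^4/2 dx = 5143824/5;
    ∫_0^6 -2646*x^3 dx = -857304;  ∫_0^6 3969*x^2 dx = 285768.
  Sum: 122472 − 571536 + 5143824/5 − 857304 + 285768 = 40824/5.
  ∫_0^6 (u')² dx = ∫_0^6 (441*x^4/16 - 441*x^3 + 4851*x^2/2 - 5292*x + 3969) dx. Term by term:
    ∫_0^6 441*x^4/16 dx = 214326/5;  ∫_0^6 -441*x^3 dx = -142884;  ∫_0^6 4851*x^2/2 dx = 174636;
    ∫_0^6 -5292*x dx = -95256;  ∫_0^6 3969 dx = 23814.
  Sum: 214326/5 − 142884 + 174636 − 95256 + 23814 = 15876/5.
∫_0^6 u² dx = 40824/5, so ||u||_L² = 54*sqrt(70)/5.
∫_0^6 (u')² dx = 15876/5, so ||u'||_L² = 126*sqrt(5)/5.
Ratio ||u||_L² / ||u'||_L² = 3*sqrt(14)/7.
Sharp Poincaré constant on H^1_0(0, 6) is C_P = L/π = 6/π, achieved by sin(π/6·x).
A polynomial bump cannot attain the sharp Poincaré constant (only the first sine eigenfunction does), so the ratio is strictly less than C_P, consistent with ||u||_L² ≤ C_P ||u'||_L².


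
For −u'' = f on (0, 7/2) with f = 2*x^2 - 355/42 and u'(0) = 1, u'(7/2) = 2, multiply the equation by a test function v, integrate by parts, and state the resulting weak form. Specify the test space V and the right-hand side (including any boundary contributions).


V = H^1(0, 7/2) (v unrestricted at boundary; u is determined up to an additive constant); weak form: ∫_0^7/2 u'v' dx = ∫_0^7/2 (2*x^2 - 355/42) v dx + 2·v(7/2) − v(0) for all v ∈ V.

Multiply both sides by a test function v and integrate from 0 to 7/2:
  ∫_0^7/2 −u''(x) v(x) dx = ∫_0^7/2 f(x) v(x) dx.
Integrate the LHS by parts once:
  ∫_0^7/2 −u'' v dx = −[u'(x) v(x)]_0^7/2 + ∫_0^7/2 u'(x) v'(x) dx.
Thus ∫_0^7/2 u'(x) v'(x) dx = ∫_0^7/2 f(x) v(x) dx + [u'(x) v(x)]_0^7/2.
Choose V so that boundary terms are either known or forced to vanish.
u has inhomogeneous Neumann u'(0) = 1, u'(7/2) = 2. [u' v]_0^7/2 = (2)·v(7/2) − (1)·v(0) = 2·v(7/2) − v(0). Take V = H^1(0, 7/2); boundary term becomes part of RHS.
Weak formulation: find u (satisfying any essential BC) such that ∫_0^7/2 u'(x) v'(x) dx = ∫_0^7/2 f v dx + 2·v(7/2) − v(0) for all v ∈ V (Neumann data are natural BCs: they enter the RHS as boundary terms).
Substituting f(x) = 2*x^2 - 355/42, the right-hand side is ∫_0^7/2 (2*x^2 - 355/42) v dx + 2·v(7/2) − v(0).
Compatibility check (pure Neumann): taking v ≡ 1 ∈ V gives 0 = ∫_0^7/2 f dx + (2) − (1), i.e. ∫_0^7/2 f dx must equal u'(0) − u'(7/2) = -1. Indeed ∫_0^7/2 (2*x^2 - 355/42) dx = -1, so the data are compatible. The solution is then unique only up to an additive constant (fix it e.g. by requiring ∫_0^7/2 u dx = 0).


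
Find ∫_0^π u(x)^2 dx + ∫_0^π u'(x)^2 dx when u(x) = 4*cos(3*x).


||u||_{H^1(0,π)}^2 = 80*π

u'(x) = -12*sin(3*x).
Expand u² and (u')² and integrate term by term on (0, π), using: for integers n ≥ 1, ∫_0^π sin²(nx) dx = ∫_0^π cos²(nx) dx = π/2; for n ≠ n', ∫_0^π sin(nx)sin(n'x) dx = ∫_0^π cos(nx)cos(n'x) dx = 0; and by product-to-sum, ∫_0^π sin(nx)cos(n'x) dx = ½∫_0^π [sin((n+n')x) + sin((n−n')x)] dx, which is 0 when n+n' is even and 2n/(n²−n'²) when n+n' is odd (it need not vanish on (0, π)).
  u² squared terms: (4)²·∫cos(3x)² dx = 16·π/2 = 8*π.
  So ∫_0^π u² dx = 8*π.
  (u')² squared terms: (-12)²·∫sin(3x)² dx = 144·π/2 = 72*π.
  So ∫_0^π (u')² dx = 72*π.
||u||_{H^1}^2 = (8*π) + (72*π) = 80*π.


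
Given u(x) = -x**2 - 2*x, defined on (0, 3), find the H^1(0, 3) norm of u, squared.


||u||_{H^1}^2 = 1248/5

The H^1 norm (squared) on an interval (0, L) is
  ||u||_{H^1}^2 = ∫_0^L u(x)^2 dx + ∫_0^L u'(x)^2 dx.
Compute u'(x) = -2*x - 2.
Then u(x)^2 = x**4 + 4*x**3 + 4*x**2 and u'(x)^2 = 4*x**2 + 8*x + 4.
Integrate each monomial from 0 to 3 using ∫_0^3 c·x^n dx = c·3^(n+1)/(n+1):
  ∫_0^3 u(x)^2 dx = ∫_0^3 (x^4 + 4*x^3 + 4*x^2) dx. Term by term:
    ∫_0^3 x^4 dx = 243/5;  ∫_0^3 4*x^3 dx = 81;  ∫_0^3 4*x^2 dx = 36.
  Sum: 243/5 + 81 + 36 = 828/5.
  ∫_0^3 u'(x)^2 dx = ∫_0^3 (4*x^2 + 8*x + 4) dx. Term by term:
    ∫_0^3 4*x^2 dx = 36;  ∫_0^3 8*x dx = 36;  ∫_0^3 4 dx = 12.
  Sum: 36 + 36 + 12 = 84.
Adding: ||u||_{H^1}^2 = 828/5 + 84 = 1248/5.


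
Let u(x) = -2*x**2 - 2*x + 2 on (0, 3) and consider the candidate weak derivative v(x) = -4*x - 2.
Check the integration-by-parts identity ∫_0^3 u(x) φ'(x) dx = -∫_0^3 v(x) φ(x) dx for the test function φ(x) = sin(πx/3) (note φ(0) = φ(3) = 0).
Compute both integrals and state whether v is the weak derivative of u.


LHS = 48/π, RHS = 48/π. Yes, v = u' weakly.

u(x) = -2*x**2 - 2*x + 2, classical derivative u'(x) = -4*x - 2.
φ(x) = sin(πx/3), so φ'(x) = π*cos(π*x/3)/3.
Note φ(0) = φ(3) = 0, so the boundary term u·φ vanishes.
LHS = ∫_0^3 u(x) φ'(x) dx = ∫_0^3 (-2*π*x^2*cos(π*x/3)/3 - 2*π*x*cos(π*x/3)/3 + 2*π*cos(π*x/3)/3) dx. Term by term:
  ∫_0^3 2*π*cos(π*x/3)/3 dx = 0;  ∫_0^3 -2*π*x*cos(π*x/3)/3 dx = 12/π;  ∫_0^3 -2*π*x^2*cos(π*x/3)/3 dx = 36/π.
Sum: 0 + 12/π + 36/π = 48/π.
So LHS = 48/π.
∫_0^3 v(x) φ(x) dx = ∫_0^3 (-4*x*sin(π*x/3) - 2*sin(π*x/3)) dx. Term by term:
  ∫_0^3 -2*sin(π*x/3) dx = -12/π;  ∫_0^3 -4*x*sin(π*x/3) dx = -36/π.
Sum: -12/π − 36/π = -48/π.
So RHS = -∫_0^3 v(x) φ(x) dx = 48/π.
LHS = RHS, so the identity holds for this test φ.
Moreover u is smooth here and v(x) = u'(x) = -4*x - 2 pointwise, so the identity holds for every test function. Hence v is the weak derivative of u.


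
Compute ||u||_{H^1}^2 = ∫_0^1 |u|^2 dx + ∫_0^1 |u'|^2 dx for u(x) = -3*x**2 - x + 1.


||u||_{H^1}^2 = 619/30

The H^1 norm (squared) on an interval (0, L) is
  ||u||_{H^1}^2 = ∫_0^L u(x)^2 dx + ∫_0^L u'(x)^2 dx.
Compute u'(x) = -6*x - 1.
Then u(x)^2 = 9*x**4 + 6*x**3 - 5*x**2 - 2*x + 1 and u'(x)^2 = 36*x**2 + 12*x + 1.
Integrate each monomial from 0 to 1 using ∫_0^1 c·x^n dx = c·1^(n+1)/(n+1):
  ∫_0^1 u(x)^2 dx = ∫_0^1 (9*x^4 + 6*x^3 - 5*x^2 - 2*x + 1) dx. Term by term:
    ∫_0^1 9*x^4 dx = 9/5;  ∫_0^1 6*x^3 dx = 3/2;  ∫_0^1 -5*x^2 dx = -5/3;
    ∫_0^1 -2*x dx = -1;  ∫_0^1 1 dx = 1.
  Sum: 9/5 + 3/2 − 5/3 − 1 + 1 = 49/30.
  ∫_0^1 u'(x)^2 dx = ∫_0^1 (36*x^2 + 12*x + 1) dx. Term by term:
    ∫_0^1 36*x^2 dx = 12;  ∫_0^1 12*x dx = 6;  ∫_0^1 1 dx = 1.
  Sum: 12 + 6 + 1 = 19.
Adding: ||u||_{H^1}^2 = 49/30 + 19 = 619/30.


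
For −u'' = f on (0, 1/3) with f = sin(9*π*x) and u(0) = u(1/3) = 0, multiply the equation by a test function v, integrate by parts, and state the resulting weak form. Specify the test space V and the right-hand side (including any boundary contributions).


V = H^1_0(0, 1/3) (so v(0) = v(1/3) = 0); weak form: ∫_0^1/3 u'v' dx = ∫_0^1/3 (sin(9*π*x)) v dx for all v ∈ V.

Multiply both sides by a test function v and integrate from 0 to 1/3:
  ∫_0^1/3 −u''(x) v(x) dx = ∫_0^1/3 f(x) v(x) dx.
Integrate the LHS by parts once:
  ∫_0^1/3 −u'' v dx = −[u'(x) v(x)]_0^1/3 + ∫_0^1/3 u'(x) v'(x) dx.
Thus ∫_0^1/3 u'(x) v'(x) dx = ∫_0^1/3 f(x) v(x) dx + [u'(x) v(x)]_0^1/3.
Choose V so that boundary terms are either known or forced to vanish.
u is Dirichlet: u(0) = u(1/3) = 0. Let V = H^1_0(0, 1/3); then v(0) = v(1/3) = 0, and [u' v]_0^1/3 = 0.
Weak formulation: find u (satisfying any essential BC) such that ∫_0^1/3 u'(x) v'(x) dx = ∫_0^1/3 f v dx for all v ∈ V.
Substituting f(x) = sin(9*π*x), the right-hand side is ∫_0^1/3 (sin(9*π*x)) v dx.


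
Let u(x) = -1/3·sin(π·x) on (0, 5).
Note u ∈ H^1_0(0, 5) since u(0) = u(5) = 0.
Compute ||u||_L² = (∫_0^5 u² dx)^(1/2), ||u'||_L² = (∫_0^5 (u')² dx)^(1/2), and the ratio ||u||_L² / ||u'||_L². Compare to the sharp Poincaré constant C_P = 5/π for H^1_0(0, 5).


||u||_L² / ||u'||_L² = 1/π < C_P = 5/π.

u(x) = -1/3·sin(π·x), so u'(x) = -π*cos(π*x)/3.
Writing u(x) = A·sin(kπx/L) with A = -1/3 and k = 5, use ∫_0^L sin²(kπx/L) dx = L/2 and ∫_0^L cos²(kπx/L) dx = L/2.
u² = 1/9·sin²(π·x) and (u')² = π^2/9·cos²(π·x), and each of sin², cos² integrates to L/2 = 5/2 over (0, 5).
∫_0^5 u² dx = 5/18, so ||u||_L² = sqrt(10)/6.
∫_0^5 (u')² dx = 5*π^2/18, so ||u'||_L² = sqrt(10)*π/6.
Ratio ||u||_L² / ||u'||_L² = 1/π.
Sharp Poincaré constant on H^1_0(0, 5) is C_P = L/π = 5/π, achieved by sin(π/5·x).
This is the k = 5 harmonic; the ratio L/(kπ) is strictly less than C_P = L/π, consistent with the sharp inequality ||u||_L² ≤ C_P ||u'||_L².


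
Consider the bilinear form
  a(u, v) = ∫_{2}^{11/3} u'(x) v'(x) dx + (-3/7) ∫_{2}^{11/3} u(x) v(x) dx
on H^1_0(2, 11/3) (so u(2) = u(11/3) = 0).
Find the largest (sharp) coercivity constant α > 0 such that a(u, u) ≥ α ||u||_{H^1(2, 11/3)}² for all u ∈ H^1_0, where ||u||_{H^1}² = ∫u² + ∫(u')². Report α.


α = 3*(-25 + 21*π^2)/(7*(25 + 9*π^2))

Coercivity of a(·,·) on H^1_0(2, 11/3) means a(u, u) ≥ α ||u||_{H^1}² for every u ∈ H^1_0.
The interval has length L = 5/3, and Poincaré/coercivity depend only on L. Here a(u, u) = ∫(u')² + (-3/7)·∫u².
Here c = -3/7 < 0 with |c| < (π/L)² = 9*π^2/25, so coercivity still holds. The condition a(u,u) ≥ α||u||_{H^1}² reads (1−α)∫(u')² ≥ (α−c)∫u². Any admissible α is ≤ 1 (rapidly oscillating u have ∫u²/∫(u')² → 0), and α = 1 would force 0 ≥ (1−c)∫u², impossible since c < 1; so 1−α > 0. By the sharp Poincaré inequality on H^1_0 of an interval of length L, ∫(u')² ≥ (π/L)²∫u² with equality for the first sine mode sin(π(x−x₀)/L) (x₀ the left endpoint), so the inequality holds for all u iff (1−α)(π/L)² ≥ α − c, i.e. α ≤ ((π/L)² + c)/((π/L)² + 1) = (1 + c(L/π)²)/(1 + (L/π)²). (Direct route, valid since c ≤ 0: Poincaré gives c∫u² ≥ c(L/π)²∫(u')², so a(u,u) ≥ (1 + c(L/π)²)∫(u')², while ||u||_{H^1}² ≤ (1 + (L/π)²)∫(u')²; dividing yields the same α.) With (π/L)² = 9*π^2/25 and c = -3/7, the largest admissible constant is α = ((π/L)² + c)/((π/L)² + 1).
Simplifying, α = 3*(-25 + 21*π^2)/(7*(25 + 9*π^2)).


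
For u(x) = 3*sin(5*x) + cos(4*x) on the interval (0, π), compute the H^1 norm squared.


||u||_{H^1(0,π)}^2 = 340/3 + 251*π/2

u'(x) = -4*sin(4*x) + 15*cos(5*x).
Expand u² and (u')² and integrate term by term on (0, π), using: for integers n ≥ 1, ∫_0^π sin²(nx) dx = ∫_0^π cos²(nx) dx = π/2; for n ≠ n', ∫_0^π sin(nx)sin(n'x) dx = ∫_0^π cos(nx)cos(n'x) dx = 0; and by product-to-sum, ∫_0^π sin(nx)cos(n'x) dx = ½∫_0^π [sin((n+n')x) + sin((n−n')x)] dx, which is 0 when n+n' is even and 2n/(n²−n'²) when n+n' is odd (it need not vanish on (0, π)).
  u² squared terms: (3)²·∫sin(5x)² dx = 9·π/2 = 9*π/2;  (1)²·∫cos(4x)² dx = 1·π/2 = π/2.
  u² cross terms: 2·(3)·(1)·∫sin(5x)·cos(4x) dx = 6·(10/9) = 20/3.
  So ∫_0^π u² dx = 9*π/2 + π/2 + 20/3 = 20/3 + 5*π.
  (u')² squared terms: (-4)²·∫sin(4x)² dx = 16·π/2 = 8*π;  (15)²·∫cos(5x)² dx = 225·π/2 = 225*π/2.
  (u')² cross terms: 2·(-4)·(15)·∫sin(4x)·cos(5x) dx = -120·(-8/9) = 320/3.
  So ∫_0^π (u')² dx = 8*π + 225*π/2 + 320/3 = 320/3 + 241*π/2.
||u||_{H^1}^2 = (20/3 + 5*π) + (320/3 + 241*π/2) = 340/3 + 251*π/2.


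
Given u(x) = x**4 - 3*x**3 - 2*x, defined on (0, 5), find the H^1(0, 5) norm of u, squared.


||u||_{H^1}^2 = 15739415/252

The H^1 norm (squared) on an interval (0, L) is
  ||u||_{H^1}^2 = ∫_0^L u(x)^2 dx + ∫_0^L u'(x)^2 dx.
Compute u'(x) = 4*x**3 - 9*x**2 - 2.
Then u(x)^2 = x**8 - 6*x**7 + 9*x**6 - 4*x**5 + 12*x**4 + 4*x**2 and u'(x)^2 = 16*x**6 - 72*x**5 + 81*x**4 - 16*x**3 + 36*x**2 + 4.
Integrate each monomial from 0 to 5 using ∫_0^5 c·x^n dx = c·5^(n+1)/(n+1):
  ∫_0^5 u(x)^2 dx = ∫_0^5 (x^8 - 6*x^7 + 9*x^6 - 4*x^5 + 12*x^4 + 4*x^2) dx. Term by term:
    ∫_0^5 x^8 dx = 1953125/9;  ∫_0^5 -6*x^7 dx = -1171875/4;  ∫_0^5 9*x^6 dx = 703125/7;
    ∫_0^5 -4*x^5 dx = -31250/3;  ∫_0^5 12*x^4 dx = 7500;  ∫_0^5 4*x^2 dx = 500/3.
  Sum: 1953125/9 − 1171875/4 + 703125/7 − 31250/3 + 7500 + 500/3 = 5478875/252.
  ∫_0^5 u'(x)^2 dx = ∫_0^5 (16*x^6 - 72*x^5 + 81*x^4 - 16*x^3 + 36*x^2 + 4) dx. Term by term:
    ∫_0^5 16*x^6 dx = 1250000/7;  ∫_0^5 -72*x^5 dx = -187500;  ∫_0^5 81*x^4 dx = 50625;
    ∫_0^5 -16*x^3 dx = -2500;  ∫_0^5 36*x^2 dx = 1500;  ∫_0^5 4 dx = 20.
  Sum: 1250000/7 − 187500 + 50625 − 2500 + 1500 + 20 = 285015/7.
Adding: ||u||_{H^1}^2 = 5478875/252 + 285015/7 = 15739415/252.


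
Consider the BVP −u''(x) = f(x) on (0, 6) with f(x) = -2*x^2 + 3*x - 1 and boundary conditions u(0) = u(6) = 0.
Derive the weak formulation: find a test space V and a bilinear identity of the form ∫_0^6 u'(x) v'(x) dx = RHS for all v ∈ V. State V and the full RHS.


V = H^1_0(0, 6) (so v(0) = v(6) = 0); weak form: ∫_0^6 u'v' dx = ∫_0^6 (-2*x^2 + 3*x - 1) v dx for all v ∈ V.

Multiply both sides by a test function v and integrate from 0 to 6:
  ∫_0^6 −u''(x) v(x) dx = ∫_0^6 f(x) v(x) dx.
Integrate the LHS by parts once:
  ∫_0^6 −u'' v dx = −[u'(x) v(x)]_0^6 + ∫_0^6 u'(x) v'(x) dx.
Thus ∫_0^6 u'(x) v'(x) dx = ∫_0^6 f(x) v(x) dx + [u'(x) v(x)]_0^6.
Choose V so that boundary terms are either known or forced to vanish.
u is Dirichlet: u(0) = u(6) = 0. Let V = H^1_0(0, 6); then v(0) = v(6) = 0, and [u' v]_0^6 = 0.
Weak formulation: find u (satisfying any essential BC) such that ∫_0^6 u'(x) v'(x) dx = ∫_0^6 f v dx for all v ∈ V.
Substituting f(x) = -2*x^2 + 3*x - 1, the right-hand side is ∫_0^6 (-2*x^2 + 3*x - 1) v dx.


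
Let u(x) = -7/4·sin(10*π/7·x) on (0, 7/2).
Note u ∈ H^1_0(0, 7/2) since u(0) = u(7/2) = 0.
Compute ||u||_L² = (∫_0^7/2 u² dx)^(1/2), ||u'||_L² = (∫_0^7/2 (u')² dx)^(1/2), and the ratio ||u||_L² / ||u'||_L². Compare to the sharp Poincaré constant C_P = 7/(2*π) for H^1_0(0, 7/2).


||u||_L² / ||u'||_L² = 7/(10*π) < C_P = 7/(2*π).

u(x) = -7/4·sin(10*π/7·x), so u'(x) = -5*π*cos(10*π*x/7)/2.
Writing u(x) = A·sin(kπx/L) with A = -7/4 and k = 5, use ∫_0^L sin²(kπx/L) dx = L/2 and ∫_0^L cos²(kπx/L) dx = L/2.
u² = 49/16·sin²(10*π/7·x) and (u')² = 25*π^2/4·cos²(10*π/7·x), and each of sin², cos² integrates to L/2 = 7/4 over (0, 7/2).
∫_0^7/2 u² dx = 343/64, so ||u||_L² = 7*sqrt(7)/8.
∫_0^7/2 (u')² dx = 175*π^2/16, so ||u'||_L² = 5*sqrt(7)*π/4.
Ratio ||u||_L² / ||u'||_L² = 7/(10*π).
Sharp Poincaré constant on H^1_0(0, 7/2) is C_P = L/π = 7/(2*π), achieved by sin(2*π/7·x).
This is the k = 5 harmonic; the ratio L/(kπ) is strictly less than C_P = L/π, consistent with the sharp inequality ||u||_L² ≤ C_P ||u'||_L².


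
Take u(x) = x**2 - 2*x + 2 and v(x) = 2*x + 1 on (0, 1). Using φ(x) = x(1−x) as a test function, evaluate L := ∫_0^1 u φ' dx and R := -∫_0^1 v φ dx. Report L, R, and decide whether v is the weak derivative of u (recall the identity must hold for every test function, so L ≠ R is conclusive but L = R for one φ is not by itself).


LHS = 1/6, RHS = -1/3. No, v is not the weak derivative of u.

u(x) = x**2 - 2*x + 2, classical derivative u'(x) = 2*x - 2.
φ(x) = x(1−x), so φ'(x) = 1 - 2*x.
Note φ(0) = φ(1) = 0, so the boundary term u·φ vanishes.
LHS = ∫_0^1 u(x) φ'(x) dx = ∫_0^1 (-2*x^3 + 5*x^2 - 6*x + 2) dx. Term by term:
  ∫_0^1 -2*x^3 dx = -1/2;  ∫_0^1 5*x^2 dx = 5/3;  ∫_0^1 -6*x dx = -3;
  ∫_0^1 2 dx = 2.
Sum: -1/2 + 5/3 − 3 + 2 = 1/6.
So LHS = 1/6.
∫_0^1 v(x) φ(x) dx = ∫_0^1 (-2*x^3 + x^2 + x) dx. Term by term:
  ∫_0^1 -2*x^3 dx = -1/2;  ∫_0^1 x^2 dx = 1/3;  ∫_0^1 x dx = 1/2.
Sum: -1/2 + 1/3 + 1/2 = 1/3.
So RHS = -∫_0^1 v(x) φ(x) dx = -1/3.
LHS − RHS = 1/2 ≠ 0, so the identity fails.
(For a valid weak derivative the identity must hold for EVERY test function, in particular this one. The failure shows v is NOT the weak derivative of u.)
Correct weak derivative would be u'(x) = 2*x - 2.


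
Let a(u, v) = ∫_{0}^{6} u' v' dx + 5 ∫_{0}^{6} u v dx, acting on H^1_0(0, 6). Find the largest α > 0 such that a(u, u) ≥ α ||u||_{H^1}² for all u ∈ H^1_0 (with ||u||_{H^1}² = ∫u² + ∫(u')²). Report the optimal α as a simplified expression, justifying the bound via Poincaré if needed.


α = 1

Coercivity of a(·,·) on H^1_0(0, 6) means a(u, u) ≥ α ||u||_{H^1}² for every u ∈ H^1_0.
The interval has length L = 6, and Poincaré/coercivity depend only on L. Here a(u, u) = ∫(u')² + (5)·∫u².
Here c = 5 ≥ 1, so a(u,u) = ∫(u')² + c∫u² ≥ ∫(u')² + ∫u² = ||u||_{H^1}², i.e. α = 1 works. No larger α is possible: a(u,u) ≥ α||u||_{H^1}² means (1−α)∫(u')² ≥ (α−c)∫u², and for the modes u_n = sin(nπ(x−x₀)/L) (x₀ the left endpoint) one has ∫u_n²/∫(u_n')² = (L/(nπ))² → 0, so a(u_n,u_n)/||u_n||_{H^1}² → 1. Hence the optimal constant is α = 1.
Therefore α = 1.


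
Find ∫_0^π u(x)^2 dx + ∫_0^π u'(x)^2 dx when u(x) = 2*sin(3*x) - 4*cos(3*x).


||u||_{H^1(0,π)}^2 = 100*π

u'(x) = 12*sin(3*x) + 6*cos(3*x).
Expand u² and (u')² and integrate term by term on (0, π), using: for integers n ≥ 1, ∫_0^π sin²(nx) dx = ∫_0^π cos²(nx) dx = π/2; for n ≠ n', ∫_0^π sin(nx)sin(n'x) dx = ∫_0^π cos(nx)cos(n'x) dx = 0; and by product-to-sum, ∫_0^π sin(nx)cos(n'x) dx = ½∫_0^π [sin((n+n')x) + sin((n−n')x)] dx, which is 0 when n+n' is even and 2n/(n²−n'²) when n+n' is odd (it need not vanish on (0, π)).
  u² squared terms: (-4)²·∫cos(3x)² dx = 16·π/2 = 8*π;  (2)²·∫sin(3x)² dx = 4·π/2 = 2*π.
  u² cross terms: 2·(-4)·(2)·∫cos(3x)·sin(3x) dx = -16·(0) = 0.
  So ∫_0^π u² dx = 8*π + 2*π + 0 = 10*π.
  (u')² squared terms: (6)²·∫cos(3x)² dx = 36·π/2 = 18*π;  (12)²·∫sin(3x)² dx = 144·π/2 = 72*π.
  (u')² cross terms: 2·(6)·(12)·∫cos(3x)·sin(3x) dx = 144·(0) = 0.
  So ∫_0^π (u')² dx = 18*π + 72*π + 0 = 90*π.
||u||_{H^1}^2 = (10*π) + (90*π) = 100*π.


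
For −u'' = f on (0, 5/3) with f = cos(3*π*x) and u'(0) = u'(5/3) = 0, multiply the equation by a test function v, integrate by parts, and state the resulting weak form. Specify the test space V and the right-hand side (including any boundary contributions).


V = H^1(0, 5/3) (no boundary constraint on v; u is determined up to an additive constant); weak form: ∫_0^5/3 u'v' dx = ∫_0^5/3 (cos(3*π*x)) v dx for all v ∈ V.

Multiply both sides by a test function v and integrate from 0 to 5/3:
  ∫_0^5/3 −u''(x) v(x) dx = ∫_0^5/3 f(x) v(x) dx.
Integrate the LHS by parts once:
  ∫_0^5/3 −u'' v dx = −[u'(x) v(x)]_0^5/3 + ∫_0^5/3 u'(x) v'(x) dx.
Thus ∫_0^5/3 u'(x) v'(x) dx = ∫_0^5/3 f(x) v(x) dx + [u'(x) v(x)]_0^5/3.
Choose V so that boundary terms are either known or forced to vanish.
u has homogeneous Neumann: u'(0) = u'(5/3) = 0. So [u' v]_0^5/3 = 0·v(5/3) − 0·v(0) = 0 for any v; take V = H^1(0, 5/3).
Weak formulation: find u (satisfying any essential BC) such that ∫_0^5/3 u'(x) v'(x) dx = ∫_0^5/3 f v dx for all v ∈ V (homogeneous Neumann, so boundary terms vanish).
Substituting f(x) = cos(3*π*x), the right-hand side is ∫_0^5/3 (cos(3*π*x)) v dx.
Compatibility check (pure Neumann): taking v ≡ 1 ∈ V gives 0 = ∫_0^5/3 f dx + (0) − (0), i.e. ∫_0^5/3 f dx must equal u'(0) − u'(5/3) = 0. Indeed ∫_0^5/3 (cos(3*π*x)) dx = 0, so the data are compatible. The solution is then unique only up to an additive constant (fix it e.g. by requiring ∫_0^5/3 u dx = 0).


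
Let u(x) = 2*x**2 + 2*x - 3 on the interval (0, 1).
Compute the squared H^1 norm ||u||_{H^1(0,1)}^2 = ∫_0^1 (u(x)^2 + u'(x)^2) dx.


||u||_{H^1}^2 = 307/15

The H^1 norm (squared) on an interval (0, L) is
  ||u||_{H^1}^2 = ∫_0^L u(x)^2 dx + ∫_0^L u'(x)^2 dx.
Compute u'(x) = 4*x + 2.
Then u(x)^2 = 4*x**4 + 8*x**3 - 8*x**2 - 12*x + 9 and u'(x)^2 = 16*x**2 + 16*x + 4.
Integrate each monomial from 0 to 1 using ∫_0^1 c·x^n dx = c·1^(n+1)/(n+1):
  ∫_0^1 u(x)^2 dx = ∫_0^1 (4*x^4 + 8*x^3 - 8*x^2 - 12*x + 9) dx. Term by term:
    ∫_0^1 4*x^4 dx = 4/5;  ∫_0^1 8*x^3 dx = 2;  ∫_0^1 -8*x^2 dx = -8/3;
    ∫_0^1 -12*x dx = -6;  ∫_0^1 9 dx = 9.
  Sum: 4/5 + 2 − 8/3 − 6 + 9 = 47/15.
  ∫_0^1 u'(x)^2 dx = ∫_0^1 (16*x^2 + 16*x + 4) dx. Term by term:
    ∫_0^1 16*x^2 dx = 16/3;  ∫_0^1 16*x dx = 8;  ∫_0^1 4 dx = 4.
  Sum: 16/3 + 8 + 4 = 52/3.
Adding: ||u||_{H^1}^2 = 47/15 + 52/3 = 307/15.


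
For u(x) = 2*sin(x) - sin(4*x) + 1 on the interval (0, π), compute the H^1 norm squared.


||u||_{H^1(0,π)}^2 = 8 + 27*π/2

u'(x) = 2*cos(x) - 4*cos(4*x).
Expand u² and (u')² and integrate term by term on (0, π), using: for integers n ≥ 1, ∫_0^π sin²(nx) dx = ∫_0^π cos²(nx) dx = π/2; for n ≠ n', ∫_0^π sin(nx)sin(n'x) dx = ∫_0^π cos(nx)cos(n'x) dx = 0; and by product-to-sum, ∫_0^π sin(nx)cos(n'x) dx = ½∫_0^π [sin((n+n')x) + sin((n−n')x)] dx, which is 0 when n+n' is even and 2n/(n²−n'²) when n+n' is odd (it need not vanish on (0, π)). For the constant mode: ∫_0^π 1 dx = π, ∫_0^π cos(nx) dx = 0, ∫_0^π sin(nx) dx = (1−(−1)^n)/n.
  u² squared terms: (1)²·∫1 dx = 1·π = π;  (-1)²·∫sin(4x)² dx = 1·π/2 = π/2;  (2)²·∫sin(x)² dx = 4·π/2 = 2*π.
  u² cross terms: 2·(1)·(-1)·∫1·sin(4x) dx = -2·(0) = 0;  2·(1)·(2)·∫1·sin(x) dx = 4·(2) = 8;  2·(-1)·(2)·∫sin(4x)·sin(x) dx = -4·(0) = 0.
  So ∫_0^π u² dx = π + π/2 + 2*π + 0 + 8 + 0 = 8 + 7*π/2.
  (u')² squared terms: (-4)²·∫cos(4x)² dx = 16·π/2 = 8*π;  (2)²·∫cos(x)² dx = 4·π/2 = 2*π.
  (u')² cross terms: 2·(-4)·(2)·∫cos(4x)·cos(x) dx = -16·(0) = 0.
  So ∫_0^π (u')² dx = 8*π + 2*π + 0 = 10*π.
||u||_{H^1}^2 = (8 + 7*π/2) + (10*π) = 8 + 27*π/2.


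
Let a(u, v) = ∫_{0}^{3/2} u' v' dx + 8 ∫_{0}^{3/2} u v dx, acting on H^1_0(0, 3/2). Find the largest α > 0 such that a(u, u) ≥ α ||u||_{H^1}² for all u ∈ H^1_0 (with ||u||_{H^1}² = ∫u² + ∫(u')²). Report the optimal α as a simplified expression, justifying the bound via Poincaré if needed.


α = 1

Coercivity of a(·,·) on H^1_0(0, 3/2) means a(u, u) ≥ α ||u||_{H^1}² for every u ∈ H^1_0.
The interval has length L = 3/2, and Poincaré/coercivity depend only on L. Here a(u, u) = ∫(u')² + (8)·∫u².
Here c = 8 ≥ 1, so a(u,u) = ∫(u')² + c∫u² ≥ ∫(u')² + ∫u² = ||u||_{H^1}², i.e. α = 1 works. No larger α is possible: a(u,u) ≥ α||u||_{H^1}² means (1−α)∫(u')² ≥ (α−c)∫u², and for the modes u_n = sin(nπ(x−x₀)/L) (x₀ the left endpoint) one has ∫u_n²/∫(u_n')² = (L/(nπ))² → 0, so a(u_n,u_n)/||u_n||_{H^1}² → 1. Hence the optimal constant is α = 1.
Therefore α = 1.


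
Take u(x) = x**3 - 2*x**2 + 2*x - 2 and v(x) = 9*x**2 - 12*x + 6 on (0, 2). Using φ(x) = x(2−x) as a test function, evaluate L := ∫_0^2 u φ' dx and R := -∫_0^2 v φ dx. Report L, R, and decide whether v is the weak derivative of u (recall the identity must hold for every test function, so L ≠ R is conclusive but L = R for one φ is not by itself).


LHS = -32/15, RHS = -32/5. No, v is not the weak derivative of u.

u(x) = x**3 - 2*x**2 + 2*x - 2, classical derivative u'(x) = 3*x**2 - 4*x + 2.
φ(x) = x(2−x), so φ'(x) = 2 - 2*x.
Note φ(0) = φ(2) = 0, so the boundary term u·φ vanishes.
LHS = ∫_0^2 u(x) φ'(x) dx = ∫_0^2 (-2*x^4 + 6*x^3 - 8*x^2 + 8*x - 4) dx. Term by term:
  ∫_0^2 -2*x^4 dx = -64/5;  ∫_0^2 6*x^3 dx = 24;  ∫_0^2 -8*x^2 dx = -64/3;
  ∫_0^2 8*x dx = 16;  ∫_0^2 -4 dx = -8.
Sum: -64/5 + 24 − 64/3 + 16 − 8 = -32/15.
So LHS = -32/15.
∫_0^2 v(x) φ(x) dx = ∫_0^2 (-9*x^4 + 30*x^3 - 30*x^2 + 12*x) dx. Term by term:
  ∫_0^2 -9*x^4 dx = -288/5;  ∫_0^2 30*x^3 dx = 120;  ∫_0^2 -30*x^2 dx = -80;
  ∫_0^2 12*x dx = 24.
Sum: -288/5 + 120 − 80 + 24 = 32/5.
So RHS = -∫_0^2 v(x) φ(x) dx = -32/5.
LHS − RHS = 64/15 ≠ 0, so the identity fails.
(For a valid weak derivative the identity must hold for EVERY test function, in particular this one. The failure shows v is NOT the weak derivative of u.)
Correct weak derivative would be u'(x) = 3*x**2 - 4*x + 2.
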